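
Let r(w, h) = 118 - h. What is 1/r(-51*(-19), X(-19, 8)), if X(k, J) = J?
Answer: 1/110 ≈ 0.0090909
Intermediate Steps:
1/r(-51*(-19), X(-19, 8)) = 1/(118 - 1*8) = 1/(118 - 8) = 1/110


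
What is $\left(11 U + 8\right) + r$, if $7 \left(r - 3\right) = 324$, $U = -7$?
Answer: $- \frac{138}{7} \approx -19.714$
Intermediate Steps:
$r = \frac{345}{7}$ ($r = 3 + \frac{1}{7} \cdot 324 = 3 + \frac{324}{7} = \frac{345}{7} \approx 49.286$)
$\left(11 U + 8\right) + r = \left(11 \left(-7\right) + 8\right) + \frac{345}{7} = \left(-77 + 8\right) + \frac{345}{7} = -69 + \frac{345}{7} = - \frac{138}{7}$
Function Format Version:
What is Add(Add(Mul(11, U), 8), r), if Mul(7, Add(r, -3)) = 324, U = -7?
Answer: Rational(-138, 7) ≈ -19.714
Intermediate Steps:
r = Rational(345, 7) (r = Add(3, Mul(Rational(1, 7), 324)) = Add(3, Rational(324, 7)) = Rational(345, 7) ≈ 49.286)
Add(Add(Mul(11, U), 8), r) = Add(Add(Mul(11, -7), 8), Rational(345, 7)) = Add(Add(-77, 8), Rational(345, 7)) = Add(-69, Rational(345, 7)) = Rational(-138, 7)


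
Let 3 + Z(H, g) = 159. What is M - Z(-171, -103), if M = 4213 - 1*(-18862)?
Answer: 22919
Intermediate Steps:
Z(H, g) = 156 (Z(H, g) = -3 + 159 = 156)
M = 23075 (M = 4213 + 18862 = 23075)
M - Z(-171, -103) = 23075 - 1*156 = 23075 - 156 = 22919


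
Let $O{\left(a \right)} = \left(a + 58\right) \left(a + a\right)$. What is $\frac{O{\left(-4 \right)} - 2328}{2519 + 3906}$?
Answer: $- \frac{552}{1285} \approx -0.42957$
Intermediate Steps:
$O{\left(a \right)} = 2 a \left(58 + a\right)$ ($O{\left(a \right)} = \left(58 + a\right) 2 a = 2 a \left(58 + a\right)$)
$\frac{O{\left(-4 \right)} - 2328}{2519 + 3906} = \frac{2 \left(-4\right) \left(58 - 4\right) - 2328}{2519 + 3906} = \frac{2 \left(-4\right) 54 - 2328}{6425} = \left(-432 - 2328\right) \frac{1}{6425} = \left(-2760\right) \frac{1}{6425} = - \frac{552}{1285}$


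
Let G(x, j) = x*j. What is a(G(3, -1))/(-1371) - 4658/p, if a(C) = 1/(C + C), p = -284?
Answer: 4789624/292023 ≈ 16.402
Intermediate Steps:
G(x, j) = j*x
a(C) = 1/(2*C)
a(G(3, -1))/(-1371) - 4658/p = (1/(2*((-1*3))))/(-1371) - 4658/(-284) = ((½)/(-3))*(-1/1371) - 4658*(-1/284) = ((½)*(-⅓))*(-1/1371) + 2329/142 = -⅙*(-1/1371) + 2329/142 = 1/8226 + 2329/142 = 4789624/292023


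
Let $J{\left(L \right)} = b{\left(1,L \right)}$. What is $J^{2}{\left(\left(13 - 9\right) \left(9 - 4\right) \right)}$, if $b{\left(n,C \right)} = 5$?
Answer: $25$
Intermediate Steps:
$J{\left(L \right)} = 5$
$J^{2}{\left(\left(13 - 9\right) \left(9 - 4\right) \right)} = 5^{2} = 25$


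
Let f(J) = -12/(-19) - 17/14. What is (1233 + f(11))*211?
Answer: 69170653/266 ≈ 2.6004e+5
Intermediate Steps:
f(J) = -155/266 (f(J) = -12*(-1/19) - 17*1/14 = 12/19 - 17/14 = -155/266)
(1233 + f(11))*211 = (1233 - 155/266)*211 = (327823/266)*211 = 69170653/266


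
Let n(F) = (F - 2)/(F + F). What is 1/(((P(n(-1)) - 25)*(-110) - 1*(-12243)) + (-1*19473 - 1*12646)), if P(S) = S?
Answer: -1/17291 ≈ -5.7834e-5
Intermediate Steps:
n(F) = (-2 + F)/(2*F) (n(F) = (-2 + F)/((2*F)) = (-2 + F)*(1/(2*F)) = (-2 + F)/(2*F))
1/(((P(n(-1)) - 25)*(-110) - 1*(-12243)) + (-1*19473 - 1*12646)) = 1/((((1/2)*(-2 - 1)/(-1) - 25)*(-110) - 1*(-12243)) + (-1*19473 - 1*12646)) = 1/((((1/2)*(-1)*(-3) - 25)*(-110) + 12243) + (-19473 - 12646)) = 1/(((3/2 - 25)*(-110) + 12243) - 32119) = 1/((-47/2*(-110) + 12243) - 32119) = 1/((2585 + 12243) - 32119) = 1/(14828 - 32119) = 1/(-17291) = -1/17291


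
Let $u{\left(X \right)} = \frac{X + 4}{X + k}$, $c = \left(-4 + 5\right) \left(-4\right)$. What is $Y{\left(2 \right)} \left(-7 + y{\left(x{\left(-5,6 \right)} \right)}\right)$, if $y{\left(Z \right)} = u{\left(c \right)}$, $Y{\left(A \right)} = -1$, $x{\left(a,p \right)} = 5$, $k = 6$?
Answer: $7$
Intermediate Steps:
$c = -4$ ($c = 1 \left(-4\right) = -4$)
$u{\left(X \right)} = \frac{4 + X}{6 + X}$ ($u{\left(X \right)} = \frac{X + 4}{X + 6} = \frac{4 + X}{6 + X}$)
$y{\left(Z \right)} = 0$ ($y{\left(Z \right)} = \frac{4 - 4}{6 - 4} = \frac{1}{2} \cdot 0 = 0$)
$Y{\left(2 \right)} \left(-7 + y{\left(x{\left(-5,6 \right)} \right)}\right) = - (-7 + 0) = \left(-1\right) \left(-7\right) = 7$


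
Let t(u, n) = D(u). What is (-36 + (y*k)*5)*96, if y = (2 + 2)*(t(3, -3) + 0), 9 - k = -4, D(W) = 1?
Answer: 21504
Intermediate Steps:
t(u, n) = 1
k = 13 (k = 9 - 1*(-4) = 9 + 4 = 13)
y = 4 (y = (2 + 2)*(1 + 0) = 4*1 = 4)
(-36 + (y*k)*5)*96 = (-36 + (4*13)*5)*96 = (-36 + 52*5)*96 = (-36 + 260)*96 = 224*96 = 21504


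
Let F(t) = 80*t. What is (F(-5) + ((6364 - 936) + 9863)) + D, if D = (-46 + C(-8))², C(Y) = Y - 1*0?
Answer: 17807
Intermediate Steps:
C(Y) = Y (C(Y) = Y + 0 = Y)
D = 2916 (D = (-46 - 8)² = (-54)² = 2916)
(F(-5) + ((6364 - 936) + 9863)) + D = (80*(-5) + ((6364 - 936) + 9863)) + 2916 = (-400 + (5428 + 9863)) + 2916 = (-400 + 15291) + 2916 = 14891 + 2916 = 17807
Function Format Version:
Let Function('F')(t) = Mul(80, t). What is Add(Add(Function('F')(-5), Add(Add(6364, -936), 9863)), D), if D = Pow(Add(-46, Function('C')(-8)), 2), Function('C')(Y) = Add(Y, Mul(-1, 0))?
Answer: 17807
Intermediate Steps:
Function('C')(Y) = Y (Function('C')(Y) = Add(Y, 0) = Y)
D = 2916 (D = Pow(Add(-46, -8), 2) = Pow(-54, 2) = 2916)
Add(Add(Function('F')(-5), Add(Add(6364, -936), 9863)), D) = Add(Add(Mul(80, -5), Add(Add(6364, -936), 9863)), 2916) = Add(Add(-400, Add(5428, 9863)), 2916) = Add(Add(-400, 15291), 2916) = Add(14891, 2916) = 17807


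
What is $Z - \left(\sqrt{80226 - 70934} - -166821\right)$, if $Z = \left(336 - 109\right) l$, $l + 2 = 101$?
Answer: $-144348 - 2 \sqrt{2323} \approx -1.4444 \cdot 10^{5}$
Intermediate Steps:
$l = 99$ ($l = -2 + 101 = 99$)
$Z = 22473$ ($Z = \left(336 - 109\right) 99 = 227 \cdot 99 = 22473$)
$Z - \left(\sqrt{80226 - 70934} - -166821\right) = 22473 - \left(\sqrt{80226 - 70934} - -166821\right) = 22473 - \left(\sqrt{9292} + 166821\right) = 22473 - \left(2 \sqrt{2323} + 166821\right) = 22473 - \left(166821 + 2 \sqrt{2323}\right) = -144348 - 2 \sqrt{2323}$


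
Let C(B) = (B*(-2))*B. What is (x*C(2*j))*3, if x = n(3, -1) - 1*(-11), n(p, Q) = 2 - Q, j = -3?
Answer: -3024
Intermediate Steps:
x = 14 (x = (2 - 1*(-1)) - 1*(-11) = (2 + 1) + 11 = 3 + 11 = 14)
C(B) = -2*B² (C(B) = (-2*B)*B = -2*B²)
(x*C(2*j))*3 = (14*(-2*(2*(-3))²))*3 = (14*(-2*(-6)²))*3 = (14*(-2*36))*3 = (14*(-72))*3 = -1008*3 = -3024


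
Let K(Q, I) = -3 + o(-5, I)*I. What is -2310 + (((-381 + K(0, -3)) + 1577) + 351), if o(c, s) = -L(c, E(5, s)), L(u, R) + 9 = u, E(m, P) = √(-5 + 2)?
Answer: -808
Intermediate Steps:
E(m, P) = I*√3 (E(m, P) = √(-3) = I*√3)
L(u, R) = -9 + u
o(c, s) = 9 - c (o(c, s) = -(-9 + c) = 9 - c)
K(Q, I) = -3 + 14*I (K(Q, I) = -3 + (9 - 1*(-5))*I = -3 + (9 + 5)*I = -3 + 14*I)
-2310 + (((-381 + K(0, -3)) + 1577) + 351) = -2310 + (((-381 + (-3 + 14*(-3))) + 1577) + 351) = -2310 + (((-381 + (-3 - 42)) + 1577) + 351) = -2310 + (((-381 - 45) + 1577) + 351) = -2310 + ((-426 + 1577) + 351) = -2310 + (1151 + 351) = -2310 + 1502 = -808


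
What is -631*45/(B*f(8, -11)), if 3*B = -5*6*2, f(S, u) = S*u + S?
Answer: -5679/320 ≈ -17.747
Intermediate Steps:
f(S, u) = S + S*u
B = -20 (B = (-5*6*2)/3 = (-30*2)/3 = (⅓)*(-60) = -20)
-631*45/(B*f(8, -11)) = -631*(-9/(32*(1 - 11))) = -631/((-20*8*(-10)/45)) = -631/((-(-1600)/45)) = -631/((-20*(-16/9))) = -631/320/9 = -631*9/320 = -5679/320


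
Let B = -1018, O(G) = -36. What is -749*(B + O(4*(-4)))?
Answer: 789446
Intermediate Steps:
-749*(B + O(4*(-4))) = -749*(-1018 - 36) = -749*(-1054) = 789446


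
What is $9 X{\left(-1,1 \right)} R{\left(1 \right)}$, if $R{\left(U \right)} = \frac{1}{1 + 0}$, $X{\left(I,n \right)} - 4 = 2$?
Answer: $54$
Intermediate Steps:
$X{\left(I,n \right)} = 6$ ($X{\left(I,n \right)} = 4 + 2 = 6$)
$R{\left(U \right)} = 1$ ($R{\left(U \right)} = 1^{-1} = 1$)
$9 X{\left(-1,1 \right)} R{\left(1 \right)} = 9 \cdot 6 \cdot 1 = 54 \cdot 1 = 54$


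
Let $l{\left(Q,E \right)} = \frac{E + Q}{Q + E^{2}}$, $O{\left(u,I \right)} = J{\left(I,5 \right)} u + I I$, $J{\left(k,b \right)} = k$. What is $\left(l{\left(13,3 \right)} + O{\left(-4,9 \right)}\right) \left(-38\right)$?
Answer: $- \frac{19114}{11} \approx -1737.6$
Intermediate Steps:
$O{\left(u,I \right)} = I^{2} + I u$ ($O{\left(u,I \right)} = I u + I I = I u + I^{2} = I^{2} + I u$)
$l{\left(Q,E \right)} = \frac{E + Q}{Q + E^{2}}$
$\left(l{\left(13,3 \right)} + O{\left(-4,9 \right)}\right) \left(-38\right) = \left(\frac{3 + 13}{13 + 3^{2}} + 9 \left(9 - 4\right)\right) \left(-38\right) = \left(\frac{1}{13 + 9} \cdot 16 + 9 \cdot 5\right) \left(-38\right) = \left(\frac{1}{22} \cdot 16 + 45\right) \left(-38\right) = \left(\frac{8}{11} + 45\right) \left(-38\right) = \frac{503}{11} \left(-38\right) = - \frac{19114}{11}$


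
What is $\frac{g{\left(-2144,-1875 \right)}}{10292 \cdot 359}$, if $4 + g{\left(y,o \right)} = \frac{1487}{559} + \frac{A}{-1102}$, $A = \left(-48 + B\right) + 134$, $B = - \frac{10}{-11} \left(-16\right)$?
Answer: $- \frac{1189844}{3129610762993} \approx -3.8019 \cdot 10^{-7}$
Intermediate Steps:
$B = - \frac{160}{11}$ ($B = \left(-10\right) \left(- \frac{1}{11}\right) \left(-16\right) = \frac{10}{11} \left(-16\right) = - \frac{160}{11} \approx -14.545$)
$A = \frac{786}{11}$ ($A = \left(-48 - \frac{160}{11}\right) + 134 = - \frac{688}{11} + 134 = \frac{786}{11} \approx 71.455$)
$g{\left(y,o \right)} = - \frac{4759376}{3388099}$ ($g{\left(y,o \right)} = -4 + \left(\frac{1487}{559} + \frac{786}{11 \left(-1102\right)}\right) = -4 + \left(1487 \cdot \frac{1}{559} + \frac{786}{11} \left(- \frac{1}{1102}\right)\right) = -4 + \left(\frac{1487}{559} - \frac{393}{6061}\right) = -4 + \frac{8793020}{3388099} = - \frac{4759376}{3388099}$)
$\frac{g{\left(-2144,-1875 \right)}}{10292 \cdot 359} = - \frac{4759376}{3388099 \cdot 10292 \cdot 359} = - \frac{4759376}{3388099 \cdot 3694828} = \left(- \frac{4759376}{3388099}\right) \frac{1}{3694828} = - \frac{1189844}{3129610762993}$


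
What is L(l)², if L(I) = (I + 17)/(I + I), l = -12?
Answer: 25/576 ≈ 0.043403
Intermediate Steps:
L(I) = (17 + I)/(2*I) (L(I) = (17 + I)/((2*I)) = (17 + I)*(1/(2*I)) = (17 + I)/(2*I))
L(l)² = ((½)*(17 - 12)/(-12))² = ((½)*(-1/12)*5)² = (-5/24)² = 25/576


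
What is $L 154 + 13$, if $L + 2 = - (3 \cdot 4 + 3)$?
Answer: $-2605$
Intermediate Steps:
$L = -17$ ($L = -2 - \left(3 \cdot 4 + 3\right) = -2 - \left(12 + 3\right) = -2 - 15 = -17$)
$L 154 + 13 = \left(-17\right) 154 + 13 = -2618 + 13 = -2605$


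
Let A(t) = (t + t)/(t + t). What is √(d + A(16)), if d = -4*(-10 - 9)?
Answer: √77 ≈ 8.7750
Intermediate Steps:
A(t) = 1 (A(t) = (2*t)/((2*t)) = (1/(2*t))*(2*t) = 1)
d = 76 (d = -4*(-19) = 76)
√(d + A(16)) = √(76 + 1) = √77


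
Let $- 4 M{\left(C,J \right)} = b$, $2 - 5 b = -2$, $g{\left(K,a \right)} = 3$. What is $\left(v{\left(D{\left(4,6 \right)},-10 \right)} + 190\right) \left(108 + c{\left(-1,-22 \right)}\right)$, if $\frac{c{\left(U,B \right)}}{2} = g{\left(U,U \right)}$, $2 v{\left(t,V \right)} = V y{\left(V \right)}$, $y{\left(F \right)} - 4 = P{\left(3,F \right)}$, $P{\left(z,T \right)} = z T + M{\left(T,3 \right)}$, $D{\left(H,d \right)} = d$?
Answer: $36594$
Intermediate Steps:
$b = \frac{4}{5}$ ($b = \frac{2}{5} - - \frac{2}{5} = \frac{2}{5} + \frac{2}{5} = \frac{4}{5} \approx 0.8$)
$M{\left(C,J \right)} = - \frac{1}{5}$ ($M{\left(C,J \right)} = \left(- \frac{1}{4}\right) \frac{4}{5} = - \frac{1}{5}$)
$P{\left(z,T \right)} = - \frac{1}{5} + T z$ ($P{\left(z,T \right)} = z T - \frac{1}{5} = T z - \frac{1}{5} = - \frac{1}{5} + T z$)
$y{\left(F \right)} = \frac{19}{5} + 3 F$ ($y{\left(F \right)} = 4 + \left(- \frac{1}{5} + F 3\right) = 4 + \left(- \frac{1}{5} + 3 F\right) = \frac{19}{5} + 3 F$)
$v{\left(t,V \right)} = \frac{V \left(\frac{19}{5} + 3 V\right)}{2}$
$c{\left(U,B \right)} = 6$ ($c{\left(U,B \right)} = 2 \cdot 3 = 6$)
$\left(v{\left(D{\left(4,6 \right)},-10 \right)} + 190\right) \left(108 + c{\left(-1,-22 \right)}\right) = \left(\frac{1}{10} \left(-10\right) \left(19 + 15 \left(-10\right)\right) + 190\right) \left(108 + 6\right) = \left(\frac{1}{10} \left(-10\right) \left(19 - 150\right) + 190\right) 114 = \left(\frac{1}{10} \left(-10\right) \left(-131\right) + 190\right) 114 = \left(131 + 190\right) 114 = 321 \cdot 114 = 36594$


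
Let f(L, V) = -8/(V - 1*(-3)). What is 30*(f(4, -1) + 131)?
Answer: 3810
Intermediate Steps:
f(L, V) = -8/(3 + V) (f(L, V) = -8/(V + 3) = -8/(3 + V))
30*(f(4, -1) + 131) = 30*(-8/(3 - 1) + 131) = 30*(-8/2 + 131) = 30*(-8*½ + 131) = 30*(-4 + 131) = 30*127 = 3810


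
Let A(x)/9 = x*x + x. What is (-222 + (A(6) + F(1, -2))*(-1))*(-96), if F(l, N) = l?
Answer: 57696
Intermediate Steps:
A(x) = 9*x + 9*x² (A(x) = 9*(x*x + x) = 9*(x² + x) = 9*(x + x²) = 9*x + 9*x²)
(-222 + (A(6) + F(1, -2))*(-1))*(-96) = (-222 + (9*6*(1 + 6) + 1)*(-1))*(-96) = (-222 + (9*6*7 + 1)*(-1))*(-96) = (-222 + (378 + 1)*(-1))*(-96) = (-222 + 379*(-1))*(-96) = (-222 - 379)*(-96) = -601*(-96) = 57696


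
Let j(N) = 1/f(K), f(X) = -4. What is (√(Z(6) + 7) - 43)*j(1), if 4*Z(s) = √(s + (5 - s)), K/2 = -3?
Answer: 43/4 - √(28 + √5)/8 ≈ 10.063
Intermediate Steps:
K = -6 (K = 2*(-3) = -6)
Z(s) = √5/4 (Z(s) = √(s + (5 - s))/4 = √5/4)
j(N) = -¼ (j(N) = 1/(-4) = -¼)
(√(Z(6) + 7) - 43)*j(1) = (√(√5/4 + 7) - 43)*(-¼) = (√(7 + √5/4) - 43)*(-¼) = (-43 + √(7 + √5/4))*(-¼) = 43/4 - √(7 + √5/4)/4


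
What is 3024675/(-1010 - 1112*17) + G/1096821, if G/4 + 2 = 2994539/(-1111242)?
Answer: -614429303124614573/4045308591222558 ≈ -151.89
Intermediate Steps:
G = -10434046/555621 (G = -8 + 4*(2994539/(-1111242)) = -8 + 4*(2994539*(-1/1111242)) = -8 + 4*(-2994539/1111242) = -8 - 5989078/555621 = -10434046/555621 ≈ -18.779)
3024675/(-1010 - 1112*17) + G/1096821 = 3024675/(-1010 - 1112*17) - 10434046/555621/1096821 = 3024675/(-1010 - 1112*17) - 10434046/555621*1/1096821 = 3024675/(-1010 - 18904) - 10434046/609416780841 = 3024675/(-19914) - 10434046/609416780841 = 3024675*(-1/19914) - 10434046/609416780841 = -1008225/6638 - 10434046/609416780841 = -614429303124614573/4045308591222558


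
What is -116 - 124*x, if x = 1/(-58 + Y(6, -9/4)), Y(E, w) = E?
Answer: -1477/13 ≈ -113.62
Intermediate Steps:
x = -1/52 (x = 1/(-58 + 6) = 1/(-52) = -1/52 ≈ -0.019231)
-116 - 124*x = -116 - 124*(-1/52) = -116 + 31/13 = -1477/13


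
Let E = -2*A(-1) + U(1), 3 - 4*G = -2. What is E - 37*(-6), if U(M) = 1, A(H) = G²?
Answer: 1759/8 ≈ 219.88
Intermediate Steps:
G = 5/4 (G = ¾ - ¼*(-2) = ¾ + ½ = 5/4 ≈ 1.2500)
A(H) = 25/16 (A(H) = (5/4)² = 25/16)
E = -17/8 (E = -2*25/16 + 1 = -25/8 + 1 = -17/8 ≈ -2.1250)
E - 37*(-6) = -17/8 - 37*(-6) = -17/8 + 222 = 1759/8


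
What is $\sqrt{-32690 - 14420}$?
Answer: $i \sqrt{47110} \approx 217.05 i$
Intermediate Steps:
$\sqrt{-32690 - 14420} = \sqrt{-47110} = i \sqrt{47110}$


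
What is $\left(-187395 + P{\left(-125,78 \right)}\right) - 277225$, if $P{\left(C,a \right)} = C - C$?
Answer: $-464620$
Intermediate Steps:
$P{\left(C,a \right)} = 0$
$\left(-187395 + P{\left(-125,78 \right)}\right) - 277225 = \left(-187395 + 0\right) - 277225 = -187395 - 277225 = -464620$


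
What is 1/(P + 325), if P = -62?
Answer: 1/263 ≈ 0.0038023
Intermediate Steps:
1/(P + 325) = 1/(-62 + 325) = 1/263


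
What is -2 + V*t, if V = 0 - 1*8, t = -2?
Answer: 14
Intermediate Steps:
V = -8 (V = 0 - 8 = -8)
-2 + V*t = -2 - 8*(-2) = -2 + 16 = 14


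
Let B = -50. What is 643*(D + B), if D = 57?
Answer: 4501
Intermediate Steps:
643*(D + B) = 643*(57 - 50) = 643*7 = 4501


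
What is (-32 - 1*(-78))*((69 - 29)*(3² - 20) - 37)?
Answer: -21942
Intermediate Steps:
(-32 - 1*(-78))*((69 - 29)*(3² - 20) - 37) = (-32 + 78)*(40*(9 - 20) - 37) = 46*(40*(-11) - 37) = 46*(-440 - 37) = 46*(-477) = -21942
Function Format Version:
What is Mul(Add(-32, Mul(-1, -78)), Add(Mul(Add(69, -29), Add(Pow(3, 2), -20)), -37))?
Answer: -21942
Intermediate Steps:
Mul(Add(-32, Mul(-1, -78)), Add(Mul(Add(69, -29), Add(Pow(3, 2), -20)), -37)) = Mul(Add(-32, 78), Add(Mul(40, Add(9, -20)), -37)) = Mul(46, Add(Mul(40, -11), -37)) = Mul(46, Add(-440, -37)) = Mul(46, -477) = -21942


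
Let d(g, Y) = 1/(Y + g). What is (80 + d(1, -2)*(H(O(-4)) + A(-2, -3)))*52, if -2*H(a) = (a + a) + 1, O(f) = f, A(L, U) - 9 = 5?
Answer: 3250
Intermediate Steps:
A(L, U) = 14 (A(L, U) = 9 + 5 = 14)
H(a) = -½ - a (H(a) = -((a + a) + 1)/2 = -(2*a + 1)/2 = -(1 + 2*a)/2 = -½ - a)
(80 + d(1, -2)*(H(O(-4)) + A(-2, -3)))*52 = (80 + ((-½ - 1*(-4)) + 14)/(-2 + 1))*52 = (80 + ((-½ + 4) + 14)/(-1))*52 = (80 - (7/2 + 14))*52 = (80 - 1*35/2)*52 = (80 - 35/2)*52 = (125/2)*52 = 3250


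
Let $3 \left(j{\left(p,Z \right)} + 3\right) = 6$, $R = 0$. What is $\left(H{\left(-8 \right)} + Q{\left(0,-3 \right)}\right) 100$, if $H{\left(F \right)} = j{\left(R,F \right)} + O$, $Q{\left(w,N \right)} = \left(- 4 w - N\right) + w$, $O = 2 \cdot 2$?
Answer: $600$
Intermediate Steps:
$j{\left(p,Z \right)} = -1$ ($j{\left(p,Z \right)} = -3 + \frac{1}{3} \cdot 6 = -3 + 2 = -1$)
$O = 4$
$Q{\left(w,N \right)} = - N - 3 w$ ($Q{\left(w,N \right)} = \left(- N - 4 w\right) + w = - N - 3 w$)
$H{\left(F \right)} = 3$ ($H{\left(F \right)} = -1 + 4 = 3$)
$\left(H{\left(-8 \right)} + Q{\left(0,-3 \right)}\right) 100 = \left(3 - -3\right) 100 = \left(3 + \left(3 + 0\right)\right) 100 = \left(3 + 3\right) 100 = 6 \cdot 100 = 600$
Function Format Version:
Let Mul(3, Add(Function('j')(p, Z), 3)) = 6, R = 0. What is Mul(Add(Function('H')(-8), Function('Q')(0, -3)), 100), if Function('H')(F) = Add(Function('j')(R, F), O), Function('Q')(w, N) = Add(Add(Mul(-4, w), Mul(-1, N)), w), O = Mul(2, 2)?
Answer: 600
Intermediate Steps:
Function('j')(p, Z) = -1 (Function('j')(p, Z) = Add(-3, Mul(Rational(1, 3), 6)) = Add(-3, 2) = -1)
O = 4
Function('Q')(w, N) = Add(Mul(-1, N), Mul(-3, w)) (Function('Q')(w, N) = Add(Add(Mul(-1, N), Mul(-4, w)), w) = Add(Mul(-1, N), Mul(-3, w)))
Function('H')(F) = 3 (Function('H')(F) = Add(-1, 4) = 3)
Mul(Add(Function('H')(-8), Function('Q')(0, -3)), 100) = Mul(Add(3, Add(Mul(-1, -3), Mul(-3, 0))), 100) = Mul(Add(3, Add(3, 0)), 100) = Mul(Add(3, 3), 100) = Mul(6, 100) = 600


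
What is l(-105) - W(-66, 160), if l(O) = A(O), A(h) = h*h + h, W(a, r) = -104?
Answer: 11024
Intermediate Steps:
A(h) = h + h² (A(h) = h² + h = h + h²)
l(O) = O*(1 + O)
l(-105) - W(-66, 160) = -105*(1 - 105) - 1*(-104) = -105*(-104) + 104 = 10920 + 104 = 11024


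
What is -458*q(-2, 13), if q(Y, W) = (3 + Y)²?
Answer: -458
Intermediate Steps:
-458*q(-2, 13) = -458*(3 - 2)² = -458*1² = -458*1 = -458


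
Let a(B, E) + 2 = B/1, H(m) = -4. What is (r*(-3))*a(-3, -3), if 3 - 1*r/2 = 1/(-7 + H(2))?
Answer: 1020/11 ≈ 92.727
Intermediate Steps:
a(B, E) = -2 + B (a(B, E) = -2 + B/1 = -2 + B*1 = -2 + B)
r = 68/11 (r = 6 - 2/(-7 - 4) = 6 - 2/(-11) = 6 - 2*(-1/11) = 6 + 2/11 = 68/11 ≈ 6.1818)
(r*(-3))*a(-3, -3) = ((68/11)*(-3))*(-2 - 3) = -204/11*(-5) = 1020/11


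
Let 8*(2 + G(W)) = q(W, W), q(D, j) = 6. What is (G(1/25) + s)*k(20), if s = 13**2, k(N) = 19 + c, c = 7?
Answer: 8723/2 ≈ 4361.5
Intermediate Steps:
G(W) = -5/4 (G(W) = -2 + (1/8)*6 = -2 + 3/4 = -5/4)
k(N) = 26 (k(N) = 19 + 7 = 26)
s = 169
(G(1/25) + s)*k(20) = (-5/4 + 169)*26 = (671/4)*26 = 8723/2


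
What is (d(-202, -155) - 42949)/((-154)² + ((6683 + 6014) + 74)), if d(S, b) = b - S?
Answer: -42902/36487 ≈ -1.1758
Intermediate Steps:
(d(-202, -155) - 42949)/((-154)² + ((6683 + 6014) + 74)) = ((-155 - 1*(-202)) - 42949)/((-154)² + ((6683 + 6014) + 74)) = ((-155 + 202) - 42949)/(23716 + (12697 + 74)) = (47 - 42949)/(23716 + 12771) = -42902/36487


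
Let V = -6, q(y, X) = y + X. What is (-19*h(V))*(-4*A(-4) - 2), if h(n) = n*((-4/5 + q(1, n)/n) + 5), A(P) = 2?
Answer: -5738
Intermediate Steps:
q(y, X) = X + y
h(n) = n*(21/5 + (1 + n)/n) (h(n) = n*((-4/5 + (n + 1)/n) + 5) = n*((-4*⅕ + (1 + n)/n) + 5) = n*((-⅘ + (1 + n)/n) + 5) = n*(21/5 + (1 + n)/n))
(-19*h(V))*(-4*A(-4) - 2) = (-19*(1 + (26/5)*(-6)))*(-4*2 - 2) = (-19*(1 - 156/5))*(-8 - 2) = -19*(-151/5)*(-10) = (2869/5)*(-10) = -5738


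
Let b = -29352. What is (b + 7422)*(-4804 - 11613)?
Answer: 360024810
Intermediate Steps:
(b + 7422)*(-4804 - 11613) = (-29352 + 7422)*(-4804 - 11613) = -21930*(-16417) = 360024810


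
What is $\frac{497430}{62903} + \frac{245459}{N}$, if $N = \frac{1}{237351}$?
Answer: $\frac{3664724950270857}{62903} \approx 5.826 \cdot 10^{10}$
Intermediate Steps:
$N = \frac{1}{237351} \approx 4.2132 \cdot 10^{-6}$
$\frac{497430}{62903} + \frac{245459}{N} = \frac{497430}{62903} + 245459 \frac{1}{\frac{1}{237351}} = 497430 \cdot \frac{1}{62903} + 245459 \cdot 237351 = \frac{497430}{62903} + 58259939109 = \frac{3664724950270857}{62903}$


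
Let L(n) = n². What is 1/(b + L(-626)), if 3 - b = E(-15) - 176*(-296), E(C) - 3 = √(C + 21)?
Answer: 56630/19241741399 + √6/115450448394 ≈ 2.9431e-6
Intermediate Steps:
E(C) = 3 + √(21 + C) (E(C) = 3 + √(C + 21) = 3 + √(21 + C))
b = -52096 - √6 (b = 3 - ((3 + √(21 - 15)) - 176*(-296)) = 3 - ((3 + √6) + 52096) = 3 - (52099 + √6) = 3 + (-52099 - √6) = -52096 - √6 ≈ -52098.)
1/(b + L(-626)) = 1/((-52096 - √6) + (-626)²) = 1/((-52096 - √6) + 391876) = 1/(339780 - √6)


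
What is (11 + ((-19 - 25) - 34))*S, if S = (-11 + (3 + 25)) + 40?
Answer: -3819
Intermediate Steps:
S = 57 (S = (-11 + 28) + 40 = 17 + 40 = 57)
(11 + ((-19 - 25) - 34))*S = (11 + ((-19 - 25) - 34))*57 = (11 + (-44 - 34))*57 = (11 - 78)*57 = -67*57 = -3819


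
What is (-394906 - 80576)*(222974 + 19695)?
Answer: -115384741458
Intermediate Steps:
(-394906 - 80576)*(222974 + 19695) = -475482*242669 = -115384741458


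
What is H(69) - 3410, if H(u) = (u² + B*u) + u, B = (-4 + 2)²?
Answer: 1696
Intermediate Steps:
B = 4 (B = (-2)² = 4)
H(u) = u² + 5*u (H(u) = (u² + 4*u) + u = u² + 5*u)
H(69) - 3410 = 69*(5 + 69) - 3410 = 69*74 - 3410 = 5106 - 3410 = 1696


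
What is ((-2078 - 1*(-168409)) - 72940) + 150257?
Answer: 243648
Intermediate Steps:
((-2078 - 1*(-168409)) - 72940) + 150257 = ((-2078 + 168409) - 72940) + 150257 = (166331 - 72940) + 150257 = 93391 + 150257 = 243648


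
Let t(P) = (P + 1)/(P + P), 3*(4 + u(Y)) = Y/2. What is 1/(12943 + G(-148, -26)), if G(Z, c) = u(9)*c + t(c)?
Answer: 52/676441 ≈ 7.6873e-5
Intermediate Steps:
u(Y) = -4 + Y/6 (u(Y) = -4 + (Y/2)/3 = -4 + Y/6)
t(P) = (1 + P)/(2*P) (t(P) = (1 + P)/((2*P)) = (1 + P)*(1/(2*P)) = (1 + P)/(2*P))
G(Z, c) = -5*c/2 + (1 + c)/(2*c) (G(Z, c) = (-4 + (1/6)*9)*c + (1 + c)/(2*c) = (-4 + 3/2)*c + (1 + c)/(2*c) = -5*c/2 + (1 + c)/(2*c))
1/(12943 + G(-148, -26)) = 1/(12943 + (1/2)*(1 - 26 - 5*(-26)**2)/(-26)) = 1/(12943 + (1/2)*(-1/26)*(1 - 26 - 5*676)) = 1/(12943 + (1/2)*(-1/26)*(1 - 26 - 3380)) = 1/(12943 + (1/2)*(-1/26)*(-3405)) = 1/(12943 + 3405/52) = 1/(676441/52) = 52/676441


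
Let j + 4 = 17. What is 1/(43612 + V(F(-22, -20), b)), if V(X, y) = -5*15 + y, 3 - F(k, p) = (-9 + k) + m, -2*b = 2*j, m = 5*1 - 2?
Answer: 1/43524 ≈ 2.2976e-5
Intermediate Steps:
j = 13 (j = -4 + 17 = 13)
m = 3 (m = 5 - 2 = 3)
b = -13 ≈ -13.000
F(k, p) = 9 - k (F(k, p) = 3 - ((-9 + k) + 3) = 3 - (-6 + k) = 3 + (6 - k) = 9 - k)
V(X, y) = -75 + y
1/(43612 + V(F(-22, -20), b)) = 1/(43612 + (-75 - 13)) = 1/(43612 - 88) = 1/43524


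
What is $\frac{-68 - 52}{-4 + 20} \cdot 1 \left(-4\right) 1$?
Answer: $30$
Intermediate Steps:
$\frac{-68 - 52}{-4 + 20} \cdot 1 \left(-4\right) 1 = - \frac{120}{16} \left(\left(-4\right) 1\right) = \left(-120\right) \frac{1}{16} \left(-4\right) = \left(- \frac{15}{2}\right) \left(-4\right) = 30$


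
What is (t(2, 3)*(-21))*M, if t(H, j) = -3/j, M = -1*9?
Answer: -189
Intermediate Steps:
M = -9
(t(2, 3)*(-21))*M = (-3/3*(-21))*(-9) = (-3*1/3*(-21))*(-9) = -1*(-21)*(-9) = 21*(-9) = -189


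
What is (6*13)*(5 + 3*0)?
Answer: 390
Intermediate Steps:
(6*13)*(5 + 3*0) = 78*(5 + 0) = 78*5 = 390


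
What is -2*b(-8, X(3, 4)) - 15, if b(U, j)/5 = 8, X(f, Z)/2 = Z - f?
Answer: -95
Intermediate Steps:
X(f, Z) = -2*f + 2*Z (X(f, Z) = 2*(Z - f) = -2*f + 2*Z)
b(U, j) = 40 (b(U, j) = 5*8 = 40)
-2*b(-8, X(3, 4)) - 15 = -2*40 - 15 = -80 - 15 = -95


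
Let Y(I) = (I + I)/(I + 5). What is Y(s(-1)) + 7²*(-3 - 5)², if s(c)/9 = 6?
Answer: 185132/59 ≈ 3137.8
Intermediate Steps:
s(c) = 54 (s(c) = 9*6 = 54)
Y(I) = 2*I/(5 + I) (Y(I) = (2*I)/(5 + I) = 2*I/(5 + I))
Y(s(-1)) + 7²*(-3 - 5)² = 2*54/(5 + 54) + 7²*(-3 - 5)² = 2*54/59 + 49*(-8)² = 2*54*(1/59) + 49*64 = 108/59 + 3136 = 185132/59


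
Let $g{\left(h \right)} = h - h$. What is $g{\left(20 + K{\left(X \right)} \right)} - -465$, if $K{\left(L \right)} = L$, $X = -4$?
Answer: $465$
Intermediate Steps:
$g{\left(h \right)} = 0$
$g{\left(20 + K{\left(X \right)} \right)} - -465 = 0 - -465 = 0 + 465 = 465$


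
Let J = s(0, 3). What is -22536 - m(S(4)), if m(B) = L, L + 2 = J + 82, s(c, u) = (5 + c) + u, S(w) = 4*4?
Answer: -22624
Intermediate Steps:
S(w) = 16
s(c, u) = 5 + c + u
J = 8 (J = 5 + 0 + 3 = 8)
L = 88 (L = -2 + (8 + 82) = -2 + 90 = 88)
m(B) = 88
-22536 - m(S(4)) = -22536 - 1*88 = -22536 - 88 = -22624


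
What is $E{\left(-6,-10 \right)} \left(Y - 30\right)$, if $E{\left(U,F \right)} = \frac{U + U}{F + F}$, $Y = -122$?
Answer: $- \frac{456}{5} \approx -91.2$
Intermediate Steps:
$E{\left(U,F \right)} = \frac{U}{F}$ ($E{\left(U,F \right)} = \frac{2 U}{2 F} = 2 U \frac{1}{2 F} = \frac{U}{F}$)
$E{\left(-6,-10 \right)} \left(Y - 30\right) = - \frac{6}{-10} \left(-122 - 30\right) = \left(-6\right) \left(- \frac{1}{10}\right) \left(-152\right) = \frac{3}{5} \left(-152\right) = - \frac{456}{5}$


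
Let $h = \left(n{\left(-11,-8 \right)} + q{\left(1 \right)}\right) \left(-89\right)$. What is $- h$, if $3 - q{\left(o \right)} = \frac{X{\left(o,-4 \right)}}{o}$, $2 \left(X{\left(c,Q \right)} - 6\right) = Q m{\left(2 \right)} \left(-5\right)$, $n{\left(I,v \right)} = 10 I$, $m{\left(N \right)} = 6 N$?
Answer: $-20737$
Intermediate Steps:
$X{\left(c,Q \right)} = 6 - 30 Q$ ($X{\left(c,Q \right)} = 6 + \frac{Q 6 \cdot 2 \left(-5\right)}{2} = 6 + \frac{Q 12 \left(-5\right)}{2} = 6 + \frac{12 Q \left(-5\right)}{2} = 6 + \frac{\left(-60\right) Q}{2} = 6 - 30 Q$)
$q{\left(o \right)} = 3 - \frac{126}{o}$ ($q{\left(o \right)} = 3 - \frac{6 - -120}{o} = 3 - \frac{6 + 120}{o} = 3 - \frac{126}{o}$)
$h = 20737$ ($h = \left(10 \left(-11\right) + \left(3 - \frac{126}{1}\right)\right) \left(-89\right) = \left(-110 + \left(3 - 126\right)\right) \left(-89\right) = \left(-110 - 123\right) \left(-89\right) = \left(-233\right) \left(-89\right) = 20737$)
$- h = \left(-1\right) 20737 = -20737$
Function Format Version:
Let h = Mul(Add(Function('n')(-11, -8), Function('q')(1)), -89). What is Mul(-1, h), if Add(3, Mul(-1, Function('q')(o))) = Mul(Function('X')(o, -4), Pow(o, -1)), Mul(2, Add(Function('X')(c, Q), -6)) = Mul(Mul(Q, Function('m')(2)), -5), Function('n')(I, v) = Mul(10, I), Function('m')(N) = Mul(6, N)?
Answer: -20737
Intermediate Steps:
Function('X')(c, Q) = Add(6, Mul(-30, Q)) (Function('X')(c, Q) = Add(6, Mul(Rational(1, 2), Mul(Mul(Q, Mul(6, 2)), -5))) = Add(6, Mul(Rational(1, 2), Mul(Mul(Q, 12), -5))) = Add(6, Mul(Rational(1, 2), Mul(Mul(12, Q), -5))) = Add(6, Mul(Rational(1, 2), Mul(-60, Q))) = Add(6, Mul(-30, Q)))
Function('q')(o) = Add(3, Mul(-126, Pow(o, -1))) (Function('q')(o) = Add(3, Mul(-1, Mul(Add(6, Mul(-30, -4)), Pow(o, -1)))) = Add(3, Mul(-1, Mul(Add(6, 120), Pow(o, -1)))) = Add(3, Mul(-1, Mul(126, Pow(o, -1)))) = Add(3, Mul(-126, Pow(o, -1))))
h = 20737 (h = Mul(Add(Mul(10, -11), Add(3, Mul(-126, Pow(1, -1)))), -89) = Mul(Add(-110, Add(3, Mul(-126, 1))), -89) = Mul(Add(-110, Add(3, -126)), -89) = Mul(Add(-110, -123), -89) = Mul(-233, -89) = 20737)
Mul(-1, h) = Mul(-1, 20737) = -20737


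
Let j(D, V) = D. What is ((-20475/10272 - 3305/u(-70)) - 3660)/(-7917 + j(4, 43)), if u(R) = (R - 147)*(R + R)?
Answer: 19046797951/41155956128 ≈ 0.46280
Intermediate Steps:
u(R) = 2*R*(-147 + R) (u(R) = (-147 + R)*(2*R) = 2*R*(-147 + R))
((-20475/10272 - 3305/u(-70)) - 3660)/(-7917 + j(4, 43)) = ((-20475/10272 - 3305*(-1/(140*(-147 - 70)))) - 3660)/(-7917 + 4) = ((-20475*1/10272 - 3305/(2*(-70)*(-217))) - 3660)/(-7913) = ((-6825/3424 - 3305/30380) - 3660)*(-1/7913) = ((-6825/3424 - 3305*1/30380) - 3660)*(-1/7913) = ((-6825/3424 - 661/6076) - 3660)*(-1/7913) = (-10932991/5201056 - 3660)*(-1/7913) = -19046797951/5201056*(-1/7913) = 19046797951/41155956128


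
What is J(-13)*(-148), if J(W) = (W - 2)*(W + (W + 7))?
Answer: -42180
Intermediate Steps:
J(W) = (-2 + W)*(7 + 2*W) (J(W) = (-2 + W)*(W + (7 + W)) = (-2 + W)*(7 + 2*W))
J(-13)*(-148) = (-14 + 2*(-13)**2 + 3*(-13))*(-148) = (-14 + 2*169 - 39)*(-148) = (-14 + 338 - 39)*(-148) = 285*(-148) = -42180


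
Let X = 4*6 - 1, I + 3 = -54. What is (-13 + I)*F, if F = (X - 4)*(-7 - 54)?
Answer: 81130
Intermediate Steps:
I = -57 (I = -3 - 54 = -57)
X = 23 (X = 24 - 1 = 23)
F = -1159 (F = (23 - 4)*(-7 - 54) = 19*(-61) = -1159)
(-13 + I)*F = (-13 - 57)*(-1159) = -70*(-1159) = 81130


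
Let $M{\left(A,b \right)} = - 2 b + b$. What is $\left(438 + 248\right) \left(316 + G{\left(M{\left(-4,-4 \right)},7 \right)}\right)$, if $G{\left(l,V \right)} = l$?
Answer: $219520$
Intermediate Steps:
$M{\left(A,b \right)} = - b$
$\left(438 + 248\right) \left(316 + G{\left(M{\left(-4,-4 \right)},7 \right)}\right) = \left(438 + 248\right) \left(316 - -4\right) = 686 \left(316 + 4\right) = 686 \cdot 320 = 219520$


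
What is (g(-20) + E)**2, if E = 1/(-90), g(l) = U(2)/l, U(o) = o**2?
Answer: 361/8100 ≈ 0.044568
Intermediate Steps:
g(l) = 4/l (g(l) = 2**2/l = 4/l)
E = -1/90 ≈ -0.011111
(g(-20) + E)**2 = (4/(-20) - 1/90)**2 = (4*(-1/20) - 1/90)**2 = (-1/5 - 1/90)**2 = (-19/90)**2 = 361/8100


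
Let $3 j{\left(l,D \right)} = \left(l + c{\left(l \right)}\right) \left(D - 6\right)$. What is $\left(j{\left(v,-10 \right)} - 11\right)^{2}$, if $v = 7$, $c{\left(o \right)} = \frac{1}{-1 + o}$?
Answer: $\frac{196249}{81} \approx 2422.8$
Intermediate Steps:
$j{\left(l,D \right)} = \frac{\left(-6 + D\right) \left(l + \frac{1}{-1 + l}\right)}{3}$ ($j{\left(l,D \right)} = \frac{\left(l + \frac{1}{-1 + l}\right) \left(D - 6\right)}{3} = \frac{\left(l + \frac{1}{-1 + l}\right) \left(-6 + D\right)}{3} = \frac{\left(-6 + D\right) \left(l + \frac{1}{-1 + l}\right)}{3}$)
$\left(j{\left(v,-10 \right)} - 11\right)^{2} = \left(\frac{-6 - 10 - 6 \cdot 7^{2} + 6 \cdot 7 - 10 \cdot 7^{2} - \left(-10\right) 7}{3 \left(-1 + 7\right)} - 11\right)^{2} = \left(\frac{-6 - 10 - 294 + 42 - 490 + 70}{3 \cdot 6} - 11\right)^{2} = \left(\frac{1}{3} \cdot \frac{1}{6} \left(-6 - 10 - 294 + 42 - 490 + 70\right) - 11\right)^{2} = \left(\frac{1}{3} \cdot \frac{1}{6} \left(-688\right) - 11\right)^{2} = \left(- \frac{344}{9} - 11\right)^{2} = \left(- \frac{443}{9}\right)^{2} = \frac{196249}{81}$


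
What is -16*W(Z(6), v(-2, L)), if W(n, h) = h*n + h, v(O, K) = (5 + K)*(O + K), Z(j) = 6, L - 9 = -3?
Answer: -4928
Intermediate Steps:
L = 6 (L = 9 - 3 = 6)
v(O, K) = (5 + K)*(K + O)
W(n, h) = h + h*n
-16*W(Z(6), v(-2, L)) = -16*(6**2 + 5*6 + 5*(-2) + 6*(-2))*(1 + 6) = -16*(36 + 30 - 10 - 12)*7 = -704*7 = -16*308 = -4928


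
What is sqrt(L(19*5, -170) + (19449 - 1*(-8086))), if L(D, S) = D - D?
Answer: sqrt(27535) ≈ 165.94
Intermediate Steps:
L(D, S) = 0
sqrt(L(19*5, -170) + (19449 - 1*(-8086))) = sqrt(0 + (19449 - 1*(-8086))) = sqrt(0 + (19449 + 8086)) = sqrt(0 + 27535) = sqrt(27535)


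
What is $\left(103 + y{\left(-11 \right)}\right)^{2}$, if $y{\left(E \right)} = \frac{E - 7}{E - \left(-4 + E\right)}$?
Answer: $\frac{38809}{4} \approx 9702.3$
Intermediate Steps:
$y{\left(E \right)} = - \frac{7}{4} + \frac{E}{4}$ ($y{\left(E \right)} = \frac{-7 + E}{4} = \left(-7 + E\right) \frac{1}{4} = - \frac{7}{4} + \frac{E}{4}$)
$\left(103 + y{\left(-11 \right)}\right)^{2} = \left(103 + \left(- \frac{7}{4} + \frac{1}{4} \left(-11\right)\right)\right)^{2} = \left(103 - \frac{9}{2}\right)^{2} = \left(\frac{197}{2}\right)^{2} = \frac{38809}{4}$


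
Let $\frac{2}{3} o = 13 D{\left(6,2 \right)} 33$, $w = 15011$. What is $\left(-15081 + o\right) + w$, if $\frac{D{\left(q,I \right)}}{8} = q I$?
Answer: $61706$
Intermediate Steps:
$D{\left(q,I \right)} = 8 I q$ ($D{\left(q,I \right)} = 8 q I = 8 I q$)
$o = 61776$ ($o = \frac{3 \cdot 13 \cdot 8 \cdot 2 \cdot 6 \cdot 33}{2} = \frac{3 \cdot 13 \cdot 96 \cdot 33}{2} = \frac{3 \cdot 1248 \cdot 33}{2} = \frac{3}{2} \cdot 41184 = 61776$)
$\left(-15081 + o\right) + w = \left(-15081 + 61776\right) + 15011 = 46695 + 15011 = 61706$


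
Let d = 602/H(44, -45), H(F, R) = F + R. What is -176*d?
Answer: 105952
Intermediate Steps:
d = -602 (d = 602/(44 - 45) = 602/(-1) = 602*(-1) = -602)
-176*d = -176*(-602) = 105952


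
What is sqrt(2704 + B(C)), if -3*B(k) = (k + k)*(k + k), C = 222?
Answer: 4*I*sqrt(3938) ≈ 251.01*I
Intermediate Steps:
B(k) = -4*k**2/3 (B(k) = -(k + k)*(k + k)/3 = -2*k*2*k/3 = -4*k**2/3)
sqrt(2704 + B(C)) = sqrt(2704 - 4/3*222**2) = sqrt(2704 - 4/3*49284) = sqrt(2704 - 65712) = sqrt(-63008) = 4*I*sqrt(3938)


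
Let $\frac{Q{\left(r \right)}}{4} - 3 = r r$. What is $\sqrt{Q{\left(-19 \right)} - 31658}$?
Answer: $i \sqrt{30202} \approx 173.79 i$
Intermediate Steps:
$Q{\left(r \right)} = 12 + 4 r^{2}$ ($Q{\left(r \right)} = 12 + 4 r r = 12 + 4 r^{2}$)
$\sqrt{Q{\left(-19 \right)} - 31658} = \sqrt{\left(12 + 4 \left(-19\right)^{2}\right) - 31658} = \sqrt{\left(12 + 4 \cdot 361\right) - 31658} = \sqrt{\left(12 + 1444\right) - 31658} = \sqrt{1456 - 31658} = \sqrt{-30202} = i \sqrt{30202}$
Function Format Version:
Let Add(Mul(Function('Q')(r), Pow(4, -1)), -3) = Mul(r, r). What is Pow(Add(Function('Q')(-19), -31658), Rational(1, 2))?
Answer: Mul(I, Pow(30202, Rational(1, 2))) ≈ Mul(173.79, I)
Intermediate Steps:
Function('Q')(r) = Add(12, Mul(4, Pow(r, 2))) (Function('Q')(r) = Add(12, Mul(4, Mul(r, r))) = Add(12, Mul(4, Pow(r, 2))))
Pow(Add(Function('Q')(-19), -31658), Rational(1, 2)) = Pow(Add(Add(12, Mul(4, Pow(-19, 2))), -31658), Rational(1, 2)) = Pow(Add(Add(12, Mul(4, 361)), -31658), Rational(1, 2)) = Pow(Add(Add(12, 1444), -31658), Rational(1, 2)) = Pow(Add(1456, -31658), Rational(1, 2)) = Pow(-30202, Rational(1, 2)) = Mul(I, Pow(30202, Rational(1, 2)))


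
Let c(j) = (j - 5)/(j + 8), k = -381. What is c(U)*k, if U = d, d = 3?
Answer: 762/11 ≈ 69.273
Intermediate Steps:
U = 3
c(j) = (-5 + j)/(8 + j)
c(U)*k = ((-5 + 3)/(8 + 3))*(-381) = (-2/11)*(-381) = ((1/11)*(-2))*(-381) = -2/11*(-381) = 762/11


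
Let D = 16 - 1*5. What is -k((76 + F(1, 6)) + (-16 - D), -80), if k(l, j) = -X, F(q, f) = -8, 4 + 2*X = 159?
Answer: 155/2 ≈ 77.500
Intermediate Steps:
X = 155/2 (X = -2 + (½)*159 = -2 + 159/2 = 155/2 ≈ 77.500)
D = 11 (D = 16 - 5 = 11)
k(l, j) = -155/2 (k(l, j) = -1*155/2 = -155/2)
-k((76 + F(1, 6)) + (-16 - D), -80) = -1*(-155/2) = 155/2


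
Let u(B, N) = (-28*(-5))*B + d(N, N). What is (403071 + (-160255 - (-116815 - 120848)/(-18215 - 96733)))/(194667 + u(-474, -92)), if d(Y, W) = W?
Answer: 620243909/327512396 ≈ 1.8938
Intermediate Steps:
u(B, N) = N + 140*B (u(B, N) = (-28*(-5))*B + N = 140*B + N = N + 140*B)
(403071 + (-160255 - (-116815 - 120848)/(-18215 - 96733)))/(194667 + u(-474, -92)) = (403071 + (-160255 - (-116815 - 120848)/(-18215 - 96733)))/(194667 + (-92 + 140*(-474))) = (403071 + (-160255 - (-237663)/(-114948)))/(194667 + (-92 - 66360)) = (403071 + (-160255 - (-237663)*(-1)/114948))/(194667 - 66452) = (403071 + (-160255 - 1*26407/12772))/128215 = (403071 + (-160255 - 26407/12772))*(1/128215) = (403071 - 2046803267/12772)*(1/128215) = (3101219545/12772)*(1/128215) = 620243909/327512396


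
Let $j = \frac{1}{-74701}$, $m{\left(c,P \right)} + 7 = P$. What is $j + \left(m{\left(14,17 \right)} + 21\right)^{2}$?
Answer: $\frac{71787660}{74701} \approx 961.0$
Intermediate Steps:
$m{\left(c,P \right)} = -7 + P$
$j = - \frac{1}{74701} \approx -1.3387 \cdot 10^{-5}$
$j + \left(m{\left(14,17 \right)} + 21\right)^{2} = - \frac{1}{74701} + \left(\left(-7 + 17\right) + 21\right)^{2} = - \frac{1}{74701} + \left(10 + 21\right)^{2} = - \frac{1}{74701} + 31^{2} = - \frac{1}{74701} + 961 = \frac{71787660}{74701}$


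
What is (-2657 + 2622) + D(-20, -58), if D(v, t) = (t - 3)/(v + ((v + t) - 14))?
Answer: -3859/112 ≈ -34.455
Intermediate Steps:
D(v, t) = (-3 + t)/(-14 + t + 2*v) (D(v, t) = (-3 + t)/(v + ((t + v) - 14)) = (-3 + t)/(v + (-14 + t + v)) = (-3 + t)/(-14 + t + 2*v))
(-2657 + 2622) + D(-20, -58) = (-2657 + 2622) + (-3 - 58)/(-14 - 58 + 2*(-20)) = -35 - 61/(-14 - 58 - 40) = -35 - 61/(-112) = -35 - 1/112*(-61) = -35 + 61/112 = -3859/112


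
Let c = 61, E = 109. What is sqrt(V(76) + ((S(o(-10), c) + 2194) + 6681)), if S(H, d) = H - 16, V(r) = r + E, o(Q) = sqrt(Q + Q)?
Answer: sqrt(9044 + 2*I*sqrt(5)) ≈ 95.1 + 0.0235*I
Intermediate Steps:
o(Q) = sqrt(2)*sqrt(Q) (o(Q) = sqrt(2*Q) = sqrt(2)*sqrt(Q))
V(r) = 109 + r (V(r) = r + 109 = 109 + r)
S(H, d) = -16 + H
sqrt(V(76) + ((S(o(-10), c) + 2194) + 6681)) = sqrt((109 + 76) + (((-16 + sqrt(2)*sqrt(-10)) + 2194) + 6681)) = sqrt(185 + (((-16 + sqrt(2)*(I*sqrt(10))) + 2194) + 6681)) = sqrt(185 + (((-16 + 2*I*sqrt(5)) + 2194) + 6681)) = sqrt(185 + ((2178 + 2*I*sqrt(5)) + 6681)) = sqrt(185 + (8859 + 2*I*sqrt(5))) = sqrt(9044 + 2*I*sqrt(5))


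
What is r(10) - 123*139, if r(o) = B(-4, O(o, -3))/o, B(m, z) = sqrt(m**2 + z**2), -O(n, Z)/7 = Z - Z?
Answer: -85483/5 ≈ -17097.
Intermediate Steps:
O(n, Z) = 0 (O(n, Z) = -7*(Z - Z) = -7*0 = 0)
r(o) = 4/o (r(o) = sqrt((-4)**2 + 0**2)/o = sqrt(16 + 0)/o = sqrt(16)/o = 4/o)
r(10) - 123*139 = 4/10 - 123*139 = 4*(1/10) - 17097 = 2/5 - 17097 = -85483/5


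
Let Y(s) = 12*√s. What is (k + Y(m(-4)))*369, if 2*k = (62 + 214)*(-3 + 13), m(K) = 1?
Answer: 513648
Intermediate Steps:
k = 1380 (k = ((62 + 214)*(-3 + 13))/2 = (276*10)/2 = (½)*2760 = 1380)
(k + Y(m(-4)))*369 = (1380 + 12*√1)*369 = (1380 + 12*1)*369 = (1380 + 12)*369 = 1392*369 = 513648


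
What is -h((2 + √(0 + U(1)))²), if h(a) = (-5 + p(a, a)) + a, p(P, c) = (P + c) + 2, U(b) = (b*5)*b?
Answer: -24 - 12*√5 ≈ -50.833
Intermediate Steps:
U(b) = 5*b² (U(b) = (5*b)*b = 5*b²)
p(P, c) = 2 + P + c
h(a) = -3 + 3*a (h(a) = (-5 + (2 + a + a)) + a = (-5 + (2 + 2*a)) + a = (-3 + 2*a) + a = -3 + 3*a)
-h((2 + √(0 + U(1)))²) = -(-3 + 3*(2 + √(0 + 5*1²))²) = -(-3 + 3*(2 + √(0 + 5*1))²) = -(-3 + 3*(2 + √(0 + 5))²) = -(-3 + 3*(2 + √5)²) = 3 - 3*(2 + √5)²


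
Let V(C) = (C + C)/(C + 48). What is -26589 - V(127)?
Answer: -4653329/175 ≈ -26590.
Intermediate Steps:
V(C) = 2*C/(48 + C) (V(C) = (2*C)/(48 + C) = 2*C/(48 + C))
-26589 - V(127) = -26589 - 2*127/(48 + 127) = -26589 - 2*127/175 = -26589 - 1*254/175 = -26589 - 254/175 = -4653329/175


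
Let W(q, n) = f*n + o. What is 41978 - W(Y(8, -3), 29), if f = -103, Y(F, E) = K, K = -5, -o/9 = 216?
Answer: 46909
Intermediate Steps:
o = -1944 (o = -9*216 = -1944)
Y(F, E) = -5
W(q, n) = -1944 - 103*n (W(q, n) = -103*n - 1944 = -1944 - 103*n)
41978 - W(Y(8, -3), 29) = 41978 - (-1944 - 103*29) = 41978 - (-1944 - 2987) = 41978 - 1*(-4931) = 41978 + 4931 = 46909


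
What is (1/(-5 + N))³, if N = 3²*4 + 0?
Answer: 1/29791 ≈ 3.3567e-5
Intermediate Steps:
N = 36 (N = 9*4 + 0 = 36 + 0 = 36)
(1/(-5 + N))³ = (1/(-5 + 36))³ = (1/31)³ = 1/29791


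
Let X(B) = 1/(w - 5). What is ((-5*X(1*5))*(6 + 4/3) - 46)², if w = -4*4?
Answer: 7772944/3969 ≈ 1958.4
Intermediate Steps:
w = -16
X(B) = -1/21 (X(B) = 1/(-16 - 5) = 1/(-21) = -1/21)
((-5*X(1*5))*(6 + 4/3) - 46)² = ((-5*(-1/21))*(6 + 4/3) - 46)² = (5*(6 + 4*(⅓))/21 - 46)² = (5*(6 + 4/3)/21 - 46)² = ((5/21)*(22/3) - 46)² = (110/63 - 46)² = (-2788/63)² = 7772944/3969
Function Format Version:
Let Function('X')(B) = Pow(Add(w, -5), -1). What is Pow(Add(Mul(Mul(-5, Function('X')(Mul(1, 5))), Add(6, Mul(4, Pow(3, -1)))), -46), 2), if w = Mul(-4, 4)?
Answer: Rational(7772944, 3969) ≈ 1958.4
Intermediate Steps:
w = -16
Function('X')(B) = Rational(-1, 21) (Function('X')(B) = Pow(Add(-16, -5), -1) = Pow(-21, -1) = Rational(-1, 21))
Pow(Add(Mul(Mul(-5, Function('X')(Mul(1, 5))), Add(6, Mul(4, Pow(3, -1)))), -46), 2) = Pow(Add(Mul(Mul(-5, Rational(-1, 21)), Add(6, Mul(4, Pow(3, -1)))), -46), 2) = Pow(Add(Mul(Rational(5, 21), Add(6, Mul(4, Rational(1, 3)))), -46), 2) = Pow(Add(Mul(Rational(5, 21), Add(6, Rational(4, 3))), -46), 2) = Pow(Add(Mul(Rational(5, 21), Rational(22, 3)), -46), 2) = Pow(Add(Rational(110, 63), -46), 2) = Pow(Rational(-2788, 63), 2) = Rational(7772944, 3969)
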